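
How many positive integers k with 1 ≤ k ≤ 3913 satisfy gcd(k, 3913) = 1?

3024

3913 = 7 · 13 · 43.
φ(7) = 7 − 1 = 6.
φ(13) = 13 − 1 = 12.
φ(43) = 43 − 1 = 42.
Since φ is multiplicative, φ(3913) = 6 · 12 · 42 = 3024.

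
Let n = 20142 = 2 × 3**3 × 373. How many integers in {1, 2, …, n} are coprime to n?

φ(20142) = 20142 · (1 − 1/2) · (1 − 1/3) · (1 − 1/373)
       = 20142 · 744/2238 = 6696.

6696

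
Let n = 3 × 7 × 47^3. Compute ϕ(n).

1219368

φ(2180283) = 2180283 · (1 − 1/3) · (1 − 1/7) · (1 − 1/47)
       = 2180283 · 552/987 = 1219368.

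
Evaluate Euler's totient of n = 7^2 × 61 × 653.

1643040

φ(1951817) = 1951817 · (1 − 1/7) · (1 − 1/61) · (1 − 1/653)
       = 1951817 · 234720/278831 = 1643040.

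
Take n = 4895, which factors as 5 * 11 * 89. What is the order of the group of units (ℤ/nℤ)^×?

3520

φ(4895) = 4895 · (1 − 1/5) · (1 − 1/11) · (1 − 1/89)
       = 4895 · 3520/4895 = 3520.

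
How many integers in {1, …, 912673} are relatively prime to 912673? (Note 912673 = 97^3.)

903264

φ(97^3) = 97^3 − 97^2 = 912673 − 9409 = 903264.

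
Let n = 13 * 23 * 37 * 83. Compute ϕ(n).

φ(918229) = 918229 · (1 − 1/13) · (1 − 1/23) · (1 − 1/37) · (1 − 1/83)
       = 918229 · 779328/918229 = 779328.

779328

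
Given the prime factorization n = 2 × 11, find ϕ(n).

10

φ(22) = 22 · (1 − 1/2) · (1 − 1/11)
       = 22 · 10/22 = 10.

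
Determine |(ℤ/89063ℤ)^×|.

89063 = 13**2 × 17 × 31.
φ(13^2) = 13^2 − 13^1 = 169 − 13 = 156.
φ(17) = 17 − 1 = 16.
φ(31) = 31 − 1 = 30.
φ(89063) = 156 × 16 × 30 = 74880.

74880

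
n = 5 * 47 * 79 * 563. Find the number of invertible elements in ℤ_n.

φ(10452095) = 10452095 · (1 − 1/5) · (1 − 1/47) · (1 − 1/79) · (1 − 1/563)
       = 10452095 · 8065824/10452095 = 8065824.

8065824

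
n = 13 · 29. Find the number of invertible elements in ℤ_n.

φ(377) = 377 · (1 − 1/13) · (1 − 1/29)
       = 377 · 336/377 = 336.

336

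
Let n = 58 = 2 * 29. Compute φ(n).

28

φ(58) = 58 · (1 − 1/2) · (1 − 1/29)
       = 58 · 28/58 = 28.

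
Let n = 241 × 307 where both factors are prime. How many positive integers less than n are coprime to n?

73440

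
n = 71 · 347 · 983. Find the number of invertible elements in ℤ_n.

23784040

φ(24218171) = 24218171 · (1 − 1/71) · (1 − 1/347) · (1 − 1/983)
       = 24218171 · 23784040/24218171 = 23784040.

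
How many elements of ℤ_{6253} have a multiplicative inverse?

5616

Factor 6253: 6253 = 13^2 · 37.
φ(6253) = 6253 · (1 − 1/13) · (1 − 1/37)
       = 6253 · 432/481 = 5616.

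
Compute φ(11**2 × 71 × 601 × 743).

φ(3836250913) = 3836250913 · (1 − 1/11) · (1 − 1/71) · (1 − 1/601) · (1 − 1/743)
       = 3836250913 · 311640000/348750083 = 3428040000.

3428040000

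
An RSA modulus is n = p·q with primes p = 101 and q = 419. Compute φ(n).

41800

φ(pq) = (p−1)(q−1) = 100 · 418 = 41800.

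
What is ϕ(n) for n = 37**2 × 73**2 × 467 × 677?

φ(37^2) = 37^1·(37−1) = 37·36 = 1332.
φ(73^2) = 73^2 − 73^1 = 5329 − 73 = 5256.
φ(467) = 467 − 1 = 466.
φ(677) = 677 − 1 = 676.
Multiply: 1332 · 5256 · 466 · 676 = 2205424495872.

2205424495872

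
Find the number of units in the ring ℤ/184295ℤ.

Factor 184295: 184295 = 5 * 29 * 31 * 41.
φ(5) = 5 − 1 = 4.
φ(29) = 29 − 1 = 28.
φ(31) = 31 − 1 = 30.
φ(41) = 41 − 1 = 40.
φ(184295) = 4 × 28 × 30 × 40 = 134400.

134400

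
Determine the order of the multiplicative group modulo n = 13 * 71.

840

φ(923) = 923 · (1 − 1/13) · (1 − 1/71)
       = 923 · 840/923 = 840.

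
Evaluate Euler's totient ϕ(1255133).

1064800

Factor 1255133: 1255133 = 11^3 · 23 · 41.
φ(1255133) = 1255133 · (1 − 1/11) · (1 − 1/23) · (1 − 1/41)
       = 1255133 · 8800/10373 = 1064800.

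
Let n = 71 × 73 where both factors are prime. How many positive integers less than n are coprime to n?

φ(5183) = 5183 · (1 − 1/71) · (1 − 1/73)
       = 5183 · 5040/5183 = 5040.

5040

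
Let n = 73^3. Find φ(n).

φ(389017) = 389017 · (1 − 1/73)
       = 389017 · 72/73 = 383688.

383688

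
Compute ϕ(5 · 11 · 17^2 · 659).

7159040

φ(10474805) = 10474805 · (1 − 1/5) · (1 − 1/11) · (1 − 1/17) · (1 − 1/659)
       = 10474805 · 421120/616165 = 7159040.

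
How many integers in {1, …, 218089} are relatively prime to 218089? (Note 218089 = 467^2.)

217622

φ(467^2) = 467^2 − 467^1 = 218089 − 467 = 217622.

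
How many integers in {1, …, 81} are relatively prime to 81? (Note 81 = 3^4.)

φ(3^4) = 3^4 − 3^3 = 81 − 27 = 54.

54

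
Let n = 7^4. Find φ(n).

φ(7^4) = 7^4 − 7^3 = 2401 − 343 = 2058.

2058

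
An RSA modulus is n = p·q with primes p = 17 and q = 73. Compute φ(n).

φ(pq) = (p−1)(q−1) = 16 · 72 = 1152.

1152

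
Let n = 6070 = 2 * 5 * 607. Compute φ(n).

2424

φ(2) = 2 − 1 = 1.
φ(5) = 5 − 1 = 4.
φ(607) = 607 − 1 = 606.
φ(6070) = 1 × 4 × 606 = 2424.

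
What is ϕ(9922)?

4400

Prime factorization: 9922 = 2 · 11**2 · 41.
φ(9922) = 9922 · (1 − 1/2) · (1 − 1/11) · (1 − 1/41)
       = 9922 · 400/902 = 4400.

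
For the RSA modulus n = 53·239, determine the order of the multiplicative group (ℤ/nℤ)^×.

12376

φ(n) = (p − 1)(q − 1) = (53−1)(239−1) = 52·238 = 12376.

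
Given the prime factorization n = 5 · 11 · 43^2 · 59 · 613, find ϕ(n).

φ(3678003065) = 3678003065 · (1 − 1/5) · (1 − 1/11) · (1 − 1/43) · (1 − 1/59) · (1 − 1/613)
       = 3678003065 · 59633280/85534955 = 2564231040.

2564231040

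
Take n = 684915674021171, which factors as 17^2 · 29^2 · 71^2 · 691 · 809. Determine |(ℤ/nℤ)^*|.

611986403481600

φ(684915674021171) = 684915674021171 · (1 − 1/17) · (1 − 1/29) · (1 − 1/71) · (1 − 1/691) · (1 − 1/809)
       = 684915674021171 · 17483827200/19567342057 = 611986403481600.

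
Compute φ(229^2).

52212

φ(229^2) = 229^2 − 229^1 = 52441 − 229 = 52212.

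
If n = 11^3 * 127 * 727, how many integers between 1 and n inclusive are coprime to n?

110685960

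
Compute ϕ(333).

First factor: 333 = 3^2 * 37.
φ(333) = 333 · (1 − 1/3) · (1 − 1/37)
       = 333 · 72/111 = 216.

216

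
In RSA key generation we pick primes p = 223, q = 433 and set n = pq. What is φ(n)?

95904

φ(96559) = 96559 · (1 − 1/223) · (1 − 1/433)
       = 96559 · 95904/96559 = 95904.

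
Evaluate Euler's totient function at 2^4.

8

φ(16) = 16 · (1 − 1/2)
       = 16 · 1/2 = 8.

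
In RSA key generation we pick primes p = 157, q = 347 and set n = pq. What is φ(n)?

53976

For distinct primes, φ(pq) = (p−1)(q−1) = 156 × 346 = 53976.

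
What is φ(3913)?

3024

3913 = 7 × 13 × 43.
φ(7) = 7 − 1 = 6.
φ(13) = 13 − 1 = 12.
φ(43) = 43 − 1 = 42.
Since φ is multiplicative, φ(3913) = 6 · 12 · 42 = 3024.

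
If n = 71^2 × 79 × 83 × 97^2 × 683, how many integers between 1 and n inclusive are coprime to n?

201879483886080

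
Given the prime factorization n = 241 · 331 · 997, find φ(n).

78883200

φ(79531687) = 79531687 · (1 − 1/241) · (1 − 1/331) · (1 − 1/997)
       = 79531687 · 78883200/79531687 = 78883200.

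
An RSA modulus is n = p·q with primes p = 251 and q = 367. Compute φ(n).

91500

For distinct primes, φ(pq) = (p−1)(q−1) = 250 × 366 = 91500.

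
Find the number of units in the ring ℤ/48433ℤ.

48433 = 7 * 11 * 17 * 37.
φ(7) = 7 − 1 = 6.
φ(11) = 11 − 1 = 10.
φ(17) = 17 − 1 = 16.
φ(37) = 37 − 1 = 36.
φ(48433) = 6 × 10 × 16 × 36 = 34560.

34560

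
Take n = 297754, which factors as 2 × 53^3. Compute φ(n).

φ(2) = 2 − 1 = 1.
φ(53^3) = 53^2·(53−1) = 2809·52 = 146068.
φ(297754) = 1 × 146068 = 146068.

146068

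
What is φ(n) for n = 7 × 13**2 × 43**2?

φ(7) = 7 − 1 = 6.
φ(13^2) = 13^1·(13−1) = 13·12 = 156.
φ(43^2) = 43^2 − 43^1 = 1849 − 43 = 1806.
φ(2187367) = 6 × 156 × 1806 = 1690416.

1690416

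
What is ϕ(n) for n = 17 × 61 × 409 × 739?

φ(313434287) = 313434287 · (1 − 1/17) · (1 − 1/61) · (1 − 1/409) · (1 − 1/739)
       = 313434287 · 289059840/313434287 = 289059840.

289059840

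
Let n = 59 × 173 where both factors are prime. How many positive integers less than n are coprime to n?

9976

φ(pq) = (p−1)(q−1) = 58 · 172 = 9976.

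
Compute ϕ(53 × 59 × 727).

φ(53) = 53 − 1 = 52.
φ(59) = 59 − 1 = 58.
φ(727) = 727 − 1 = 726.
Multiply: 52 · 58 · 726 = 2189616.

2189616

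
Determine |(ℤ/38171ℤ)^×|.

First factor: 38171 = 7^2 · 19 · 41.
φ(7^2) = 7^2 − 7^1 = 49 − 7 = 42.
φ(19) = 19 − 1 = 18.
φ(41) = 41 − 1 = 40.
φ(38171) = 42 × 18 × 40 = 30240.

30240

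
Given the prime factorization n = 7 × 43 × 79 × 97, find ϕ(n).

φ(2306563) = 2306563 · (1 − 1/7) · (1 − 1/43) · (1 − 1/79) · (1 − 1/97)
       = 2306563 · 1886976/2306563 = 1886976.

1886976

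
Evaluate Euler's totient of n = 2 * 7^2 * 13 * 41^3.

33888960

φ(2) = 2 − 1 = 1.
φ(7^2) = 7^1·(7−1) = 7·6 = 42.
φ(13) = 13 − 1 = 12.
φ(41^3) = 41^3 − 41^2 = 68921 − 1681 = 67240.
Multiply: 1 · 42 · 12 · 67240 = 33888960.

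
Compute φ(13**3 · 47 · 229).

φ(13^3) = 13^3 − 13^2 = 2197 − 169 = 2028.
φ(47) = 47 − 1 = 46.
φ(229) = 229 − 1 = 228.
φ(23646311) = 2028 × 46 × 228 = 21269664.

21269664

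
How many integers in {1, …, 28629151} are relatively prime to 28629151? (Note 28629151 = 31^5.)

27705630

φ(28629151) = 28629151 · (1 − 1/31)
       = 28629151 · 30/31 = 27705630.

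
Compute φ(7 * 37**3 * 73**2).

φ(1889508859) = 1889508859 · (1 − 1/7) · (1 − 1/37) · (1 − 1/73)
       = 1889508859 · 15552/18907 = 1554220224.

1554220224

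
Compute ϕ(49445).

33600

Prime factorization: 49445 = 5 * 11 * 29 * 31.
φ(49445) = 49445 · (1 − 1/5) · (1 − 1/11) · (1 − 1/29) · (1 − 1/31)
       = 49445 · 33600/49445 = 33600.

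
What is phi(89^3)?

φ(704969) = 704969 · (1 − 1/89)
       = 704969 · 88/89 = 697048.

697048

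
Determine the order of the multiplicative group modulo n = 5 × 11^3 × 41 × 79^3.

94244092800

φ(134528156345) = 134528156345 · (1 − 1/5) · (1 − 1/11) · (1 − 1/41) · (1 − 1/79)
       = 134528156345 · 124800/178145 = 94244092800.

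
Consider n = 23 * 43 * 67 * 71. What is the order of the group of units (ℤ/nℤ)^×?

4268880

φ(4704673) = 4704673 · (1 − 1/23) · (1 − 1/43) · (1 − 1/67) · (1 − 1/71)
       = 4704673 · 4268880/4704673 = 4268880.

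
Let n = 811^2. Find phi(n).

φ(811^2) = 811^1·(811−1) = 811·810 = 656910.

656910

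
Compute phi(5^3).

φ(5^3) = 5^2·(5−1) = 25·4 = 100.

100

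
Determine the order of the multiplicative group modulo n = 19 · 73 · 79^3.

630890208

φ(683845093) = 683845093 · (1 − 1/19) · (1 − 1/73) · (1 − 1/79)
       = 683845093 · 101088/109573 = 630890208.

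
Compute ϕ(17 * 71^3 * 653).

3681139840

φ(3973170011) = 3973170011 · (1 − 1/17) · (1 − 1/71) · (1 − 1/653)
       = 3973170011 · 730240/788171 = 3681139840.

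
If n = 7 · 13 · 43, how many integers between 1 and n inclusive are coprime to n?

φ(7) = 7 − 1 = 6.
φ(13) = 13 − 1 = 12.
φ(43) = 43 − 1 = 42.
φ(3913) = 6 × 12 × 42 = 3024.

3024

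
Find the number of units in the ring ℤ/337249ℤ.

277200

First factor: 337249 = 11 * 23 * 31 * 43.
φ(337249) = 337249 · (1 − 1/11) · (1 − 1/23) · (1 − 1/31) · (1 − 1/43)
       = 337249 · 277200/337249 = 277200.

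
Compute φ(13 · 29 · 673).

225792

φ(13) = 13 − 1 = 12.
φ(29) = 29 − 1 = 28.
φ(673) = 673 − 1 = 672.
Since φ is multiplicative, φ(253721) = 12 · 28 · 672 = 225792.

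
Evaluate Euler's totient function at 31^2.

930

φ(31^2) = 31^2 − 31^1 = 961 − 31 = 930.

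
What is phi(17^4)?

φ(17^4) = 17^3·(17−1) = 4913·16 = 78608.

78608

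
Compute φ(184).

88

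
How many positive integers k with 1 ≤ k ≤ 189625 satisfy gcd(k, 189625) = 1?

144000

Prime factorization: 189625 = 5^3 × 37 × 41.
φ(189625) = 189625 · (1 − 1/5) · (1 − 1/37) · (1 − 1/41)
       = 189625 · 5760/7585 = 144000.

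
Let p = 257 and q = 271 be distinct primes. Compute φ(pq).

For distinct primes, φ(pq) = (p−1)(q−1) = 256 × 270 = 69120.

69120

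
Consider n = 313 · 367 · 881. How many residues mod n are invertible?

100488960

φ(101201351) = 101201351 · (1 − 1/313) · (1 − 1/367) · (1 − 1/881)
       = 101201351 · 100488960/101201351 = 100488960.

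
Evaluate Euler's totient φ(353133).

201600

353133 = 3**3 · 11 · 29 · 41.
φ(3^3) = 3^2·(3−1) = 9·2 = 18.
φ(11) = 11 − 1 = 10.
φ(29) = 29 − 1 = 28.
φ(41) = 41 − 1 = 40.
Multiply: 18 · 10 · 28 · 40 = 201600.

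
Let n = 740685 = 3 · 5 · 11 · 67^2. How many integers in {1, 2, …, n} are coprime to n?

353760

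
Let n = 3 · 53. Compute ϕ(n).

104

φ(159) = 159 · (1 − 1/3) · (1 − 1/53)
       = 159 · 104/159 = 104.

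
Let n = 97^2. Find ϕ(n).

9312

φ(9409) = 9409 · (1 − 1/97)
       = 9409 · 96/97 = 9312.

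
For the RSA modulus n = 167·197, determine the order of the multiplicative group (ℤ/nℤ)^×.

32536

φ(pq) = (p−1)(q−1) = 166 · 196 = 32536.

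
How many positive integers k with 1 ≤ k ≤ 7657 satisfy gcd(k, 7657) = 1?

6480

Factor 7657: 7657 = 13 × 19 × 31.
φ(13) = 13 − 1 = 12.
φ(19) = 19 − 1 = 18.
φ(31) = 31 − 1 = 30.
Since φ is multiplicative, φ(7657) = 12 · 18 · 30 = 6480.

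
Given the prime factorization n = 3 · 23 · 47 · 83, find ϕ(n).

φ(3) = 3 − 1 = 2.
φ(23) = 23 − 1 = 22.
φ(47) = 47 − 1 = 46.
φ(83) = 83 − 1 = 82.
φ(269169) = 2 × 22 × 46 × 82 = 165968.

165968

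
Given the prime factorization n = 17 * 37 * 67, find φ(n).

38016

φ(17) = 17 − 1 = 16.
φ(37) = 37 − 1 = 36.
φ(67) = 67 − 1 = 66.
Multiply: 16 · 36 · 66 = 38016.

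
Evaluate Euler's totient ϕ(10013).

8640

10013 = 17 * 19 * 31.
φ(17) = 17 − 1 = 16.
φ(19) = 19 − 1 = 18.
φ(31) = 31 − 1 = 30.
φ(10013) = 16 × 18 × 30 = 8640.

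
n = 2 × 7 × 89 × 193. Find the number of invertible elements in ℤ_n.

101376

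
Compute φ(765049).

First factor: 765049 = 23 · 29 · 31 · 37.
φ(23) = 23 − 1 = 22.
φ(29) = 29 − 1 = 28.
φ(31) = 31 − 1 = 30.
φ(37) = 37 − 1 = 36.
Since φ is multiplicative, φ(765049) = 22 · 28 · 30 · 36 = 665280.

665280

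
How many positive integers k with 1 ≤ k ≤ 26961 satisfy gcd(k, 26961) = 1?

15120

26961 = 3 · 11 · 19 · 43.
φ(3) = 3 − 1 = 2.
φ(11) = 11 − 1 = 10.
φ(19) = 19 − 1 = 18.
φ(43) = 43 − 1 = 42.
Since φ is multiplicative, φ(26961) = 2 · 10 · 18 · 42 = 15120.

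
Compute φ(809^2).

φ(654481) = 654481 · (1 − 1/809)
       = 654481 · 808/809 = 653672.

653672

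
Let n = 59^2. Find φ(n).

φ(59^2) = 59^1·(59−1) = 59·58 = 3422.

3422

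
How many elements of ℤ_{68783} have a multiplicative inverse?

68783 = 11 × 13^2 × 37.
φ(11) = 11 − 1 = 10.
φ(13^2) = 13^2 − 13^1 = 169 − 13 = 156.
φ(37) = 37 − 1 = 36.
φ(68783) = 10 × 156 × 36 = 56160.

56160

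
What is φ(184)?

88

184 = 2**3 × 23.
φ(2^3) = 2^2·(2−1) = 4·1 = 4.
φ(23) = 23 − 1 = 22.
Since φ is multiplicative, φ(184) = 4 · 22 = 88.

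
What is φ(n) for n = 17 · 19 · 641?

φ(17) = 17 − 1 = 16.
φ(19) = 19 − 1 = 18.
φ(641) = 641 − 1 = 640.
φ(207043) = 16 × 18 × 640 = 184320.

184320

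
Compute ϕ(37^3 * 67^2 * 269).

58406271264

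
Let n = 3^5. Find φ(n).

162

φ(243) = 243 · (1 − 1/3)
       = 243 · 2/3 = 162.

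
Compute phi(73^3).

φ(73^3) = 73^2·(73−1) = 5329·72 = 383688.

383688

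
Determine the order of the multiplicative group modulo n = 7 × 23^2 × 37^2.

φ(7) = 7 − 1 = 6.
φ(23^2) = 23^2 − 23^1 = 529 − 23 = 506.
φ(37^2) = 37^1·(37−1) = 37·36 = 1332.
Since φ is multiplicative, φ(5069407) = 6 · 506 · 1332 = 4043952.

4043952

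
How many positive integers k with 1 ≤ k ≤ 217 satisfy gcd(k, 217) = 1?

180

Factor 217: 217 = 7 * 31.
φ(217) = 217 · (1 − 1/7) · (1 − 1/31)
       = 217 · 180/217 = 180.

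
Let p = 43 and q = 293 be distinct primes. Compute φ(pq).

φ(12599) = 12599 · (1 − 1/43) · (1 − 1/293)
       = 12599 · 12264/12599 = 12264.

12264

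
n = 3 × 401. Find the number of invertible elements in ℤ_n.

φ(1203) = 1203 · (1 − 1/3) · (1 − 1/401)
       = 1203 · 800/1203 = 800.

800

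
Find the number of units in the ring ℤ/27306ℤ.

8640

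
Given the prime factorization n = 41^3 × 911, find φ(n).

φ(41^3) = 41^3 − 41^2 = 68921 − 1681 = 67240.
φ(911) = 911 − 1 = 910.
Multiply: 67240 · 910 = 61188400.

61188400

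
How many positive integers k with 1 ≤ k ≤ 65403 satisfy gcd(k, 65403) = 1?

39312

Factor 65403: 65403 = 3**2 * 13**2 * 43.
φ(3^2) = 3^2 − 3^1 = 9 − 3 = 6.
φ(13^2) = 13^2 − 13^1 = 169 − 13 = 156.
φ(43) = 43 − 1 = 42.
φ(65403) = 6 × 156 × 42 = 39312.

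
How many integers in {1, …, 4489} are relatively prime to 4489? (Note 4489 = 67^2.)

4422

φ(4489) = 4489 · (1 − 1/67)
       = 4489 · 66/67 = 4422.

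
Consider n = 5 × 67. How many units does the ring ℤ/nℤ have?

264

φ(5) = 5 − 1 = 4.
φ(67) = 67 − 1 = 66.
Since φ is multiplicative, φ(335) = 4 · 66 = 264.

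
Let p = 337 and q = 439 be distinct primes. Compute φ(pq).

147168

φ(147943) = 147943 · (1 − 1/337) · (1 − 1/439)
       = 147943 · 147168/147943 = 147168.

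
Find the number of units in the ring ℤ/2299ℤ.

1980

2299 = 11^2 · 19.
φ(11^2) = 11^2 − 11^1 = 121 − 11 = 110.
φ(19) = 19 − 1 = 18.
Multiply: 110 · 18 = 1980.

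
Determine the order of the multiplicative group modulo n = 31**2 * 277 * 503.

128853360

φ(133897091) = 133897091 · (1 − 1/31) · (1 − 1/277) · (1 − 1/503)
       = 133897091 · 4156560/4319261 = 128853360.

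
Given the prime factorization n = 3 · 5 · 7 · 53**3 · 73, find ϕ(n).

φ(3) = 3 − 1 = 2.
φ(5) = 5 − 1 = 4.
φ(7) = 7 − 1 = 6.
φ(53^3) = 53^3 − 53^2 = 148877 − 2809 = 146068.
φ(73) = 73 − 1 = 72.
φ(1141142205) = 2 × 4 × 6 × 146068 × 72 = 504811008.

504811008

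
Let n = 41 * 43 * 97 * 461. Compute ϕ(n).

74188800

φ(78836071) = 78836071 · (1 − 1/41) · (1 − 1/43) · (1 − 1/97) · (1 − 1/461)
       = 78836071 · 74188800/78836071 = 74188800.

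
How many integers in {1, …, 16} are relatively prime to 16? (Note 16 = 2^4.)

φ(16) = 16 · (1 − 1/2)
       = 16 · 1/2 = 8.

8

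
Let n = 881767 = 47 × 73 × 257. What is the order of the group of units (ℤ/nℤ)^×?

φ(881767) = 881767 · (1 − 1/47) · (1 − 1/73) · (1 − 1/257)
       = 881767 · 847872/881767 = 847872.

847872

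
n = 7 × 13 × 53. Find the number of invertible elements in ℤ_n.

φ(7) = 7 − 1 = 6.
φ(13) = 13 − 1 = 12.
φ(53) = 53 − 1 = 52.
φ(4823) = 6 × 12 × 52 = 3744.

3744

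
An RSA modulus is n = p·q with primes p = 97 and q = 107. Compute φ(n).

10176

φ(n) = (p − 1)(q − 1) = (97−1)(107−1) = 96·106 = 10176.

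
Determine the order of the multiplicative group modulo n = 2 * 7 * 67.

φ(2) = 2 − 1 = 1.
φ(7) = 7 − 1 = 6.
φ(67) = 67 − 1 = 66.
Multiply: 1 · 6 · 66 = 396.

396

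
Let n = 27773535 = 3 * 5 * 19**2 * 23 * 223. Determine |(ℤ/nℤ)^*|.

13362624

φ(27773535) = 27773535 · (1 − 1/3) · (1 − 1/5) · (1 − 1/19) · (1 − 1/23) · (1 − 1/223)
       = 27773535 · 703296/1461765 = 13362624.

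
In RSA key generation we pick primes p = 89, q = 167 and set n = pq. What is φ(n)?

φ(14863) = 14863 · (1 − 1/89) · (1 − 1/167)
       = 14863 · 14608/14863 = 14608.

14608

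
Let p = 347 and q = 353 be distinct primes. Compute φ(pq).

For distinct primes, φ(pq) = (p−1)(q−1) = 346 × 352 = 121792.

121792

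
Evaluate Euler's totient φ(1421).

First factor: 1421 = 7**2 · 29.
φ(1421) = 1421 · (1 − 1/7) · (1 − 1/29)
       = 1421 · 168/203 = 1176.

1176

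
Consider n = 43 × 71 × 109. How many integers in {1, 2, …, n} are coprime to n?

317520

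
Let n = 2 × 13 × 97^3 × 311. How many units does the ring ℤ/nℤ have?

φ(7379873878) = 7379873878 · (1 − 1/2) · (1 − 1/13) · (1 − 1/97) · (1 − 1/311)
       = 7379873878 · 357120/784342 = 3360142080.

3360142080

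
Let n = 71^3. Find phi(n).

352870

φ(357911) = 357911 · (1 − 1/71)
       = 357911 · 70/71 = 352870.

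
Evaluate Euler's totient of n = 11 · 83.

820

φ(913) = 913 · (1 − 1/11) · (1 − 1/83)
       = 913 · 820/913 = 820.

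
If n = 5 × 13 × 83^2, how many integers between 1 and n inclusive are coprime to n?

φ(5) = 5 − 1 = 4.
φ(13) = 13 − 1 = 12.
φ(83^2) = 83^1·(83−1) = 83·82 = 6806.
Since φ is multiplicative, φ(447785) = 4 · 12 · 6806 = 326688.

326688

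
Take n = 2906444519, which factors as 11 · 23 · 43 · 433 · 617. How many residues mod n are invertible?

2458874880

φ(2906444519) = 2906444519 · (1 − 1/11) · (1 − 1/23) · (1 − 1/43) · (1 − 1/433) · (1 − 1/617)
       = 2906444519 · 2458874880/2906444519 = 2458874880.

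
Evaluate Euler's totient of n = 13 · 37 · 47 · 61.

φ(1379027) = 1379027 · (1 − 1/13) · (1 − 1/37) · (1 − 1/47) · (1 − 1/61)
       = 1379027 · 1192320/1379027 = 1192320.

1192320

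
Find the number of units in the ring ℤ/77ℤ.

77 = 7 · 11.
φ(77) = 77 · (1 − 1/7) · (1 − 1/11)
       = 77 · 60/77 = 60.

60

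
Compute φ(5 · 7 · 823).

19728

φ(28805) = 28805 · (1 − 1/5) · (1 − 1/7) · (1 − 1/823)
       = 28805 · 19728/28805 = 19728.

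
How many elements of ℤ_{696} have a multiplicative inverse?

696 = 2**3 * 3 * 29.
φ(2^3) = 2^2·(2−1) = 4·1 = 4.
φ(3) = 3 − 1 = 2.
φ(29) = 29 − 1 = 28.
φ(696) = 4 × 2 × 28 = 224.

224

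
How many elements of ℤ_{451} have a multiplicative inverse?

400

Prime factorization: 451 = 11 * 41.
φ(451) = 451 · (1 − 1/11) · (1 − 1/41)
       = 451 · 400/451 = 400.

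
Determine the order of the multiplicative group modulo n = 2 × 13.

φ(26) = 26 · (1 − 1/2) · (1 − 1/13)
       = 26 · 12/26 = 12.

12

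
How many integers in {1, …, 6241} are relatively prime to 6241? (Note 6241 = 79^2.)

6162

φ(6241) = 6241 · (1 − 1/79)
       = 6241 · 78/79 = 6162.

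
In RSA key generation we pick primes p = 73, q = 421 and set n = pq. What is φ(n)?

φ(73) = 73 − 1 = 72.
φ(421) = 421 − 1 = 420.
φ(30733) = 72 × 420 = 30240.

30240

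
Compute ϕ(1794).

1794 = 2 · 3 · 13 · 23.
φ(2) = 2 − 1 = 1.
φ(3) = 3 − 1 = 2.
φ(13) = 13 − 1 = 12.
φ(23) = 23 − 1 = 22.
Multiply: 1 · 2 · 12 · 22 = 528.

528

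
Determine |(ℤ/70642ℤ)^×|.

28080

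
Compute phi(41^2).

1640

φ(1681) = 1681 · (1 − 1/41)
       = 1681 · 40/41 = 1640.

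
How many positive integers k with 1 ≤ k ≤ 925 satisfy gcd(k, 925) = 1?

720

Prime factorization: 925 = 5^2 * 37.
φ(5^2) = 5^1·(5−1) = 5·4 = 20.
φ(37) = 37 − 1 = 36.
Since φ is multiplicative, φ(925) = 20 · 36 = 720.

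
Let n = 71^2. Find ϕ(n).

4970

φ(71^2) = 71^2 − 71^1 = 5041 − 71 = 4970.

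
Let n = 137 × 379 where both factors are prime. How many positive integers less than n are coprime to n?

For distinct primes, φ(pq) = (p−1)(q−1) = 136 × 378 = 51408.

51408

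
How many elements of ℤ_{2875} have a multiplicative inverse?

2875 = 5**3 × 23.
φ(2875) = 2875 · (1 − 1/5) · (1 − 1/23)
       = 2875 · 88/115 = 2200.

2200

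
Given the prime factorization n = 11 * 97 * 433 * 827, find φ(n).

φ(382083097) = 382083097 · (1 − 1/11) · (1 − 1/97) · (1 − 1/433) · (1 − 1/827)
       = 382083097 · 342558720/382083097 = 342558720.

342558720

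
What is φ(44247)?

24696

First factor: 44247 = 3 * 7^3 * 43.
φ(44247) = 44247 · (1 − 1/3) · (1 − 1/7) · (1 − 1/43)
       = 44247 · 504/903 = 24696.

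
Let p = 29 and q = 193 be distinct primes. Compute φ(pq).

φ(29) = 29 − 1 = 28.
φ(193) = 193 − 1 = 192.
φ(5597) = 28 × 192 = 5376.

5376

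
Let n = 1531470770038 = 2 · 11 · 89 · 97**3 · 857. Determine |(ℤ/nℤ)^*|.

φ(2) = 2 − 1 = 1.
φ(11) = 11 − 1 = 10.
φ(89) = 89 − 1 = 88.
φ(97^3) = 97^2·(97−1) = 9409·96 = 903264.
φ(857) = 857 − 1 = 856.
Since φ is multiplicative, φ(1531470770038) = 1 · 10 · 88 · 903264 · 856 = 680410705920.

680410705920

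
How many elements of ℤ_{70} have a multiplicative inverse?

First factor: 70 = 2 × 5 × 7.
φ(70) = 70 · (1 − 1/2) · (1 − 1/5) · (1 − 1/7)
       = 70 · 24/70 = 24.

24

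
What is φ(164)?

164 = 2**2 * 41.
φ(2^2) = 2^1·(2−1) = 2·1 = 2.
φ(41) = 41 − 1 = 40.
Multiply: 2 · 40 = 80.

80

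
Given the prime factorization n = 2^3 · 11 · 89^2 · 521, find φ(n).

φ(2^3) = 2^2·(2−1) = 4·1 = 4.
φ(11) = 11 − 1 = 10.
φ(89^2) = 89^1·(89−1) = 89·88 = 7832.
φ(521) = 521 − 1 = 520.
Multiply: 4 · 10 · 7832 · 520 = 162905600.

162905600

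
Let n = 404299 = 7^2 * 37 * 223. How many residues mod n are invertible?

φ(404299) = 404299 · (1 − 1/7) · (1 − 1/37) · (1 − 1/223)
       = 404299 · 47952/57757 = 335664.

335664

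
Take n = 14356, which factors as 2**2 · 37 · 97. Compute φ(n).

φ(14356) = 14356 · (1 − 1/2) · (1 − 1/37) · (1 − 1/97)
       = 14356 · 3456/7178 = 6912.

6912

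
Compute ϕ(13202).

5280

Factor 13202: 13202 = 2 * 7 * 23 * 41.
φ(2) = 2 − 1 = 1.
φ(7) = 7 − 1 = 6.
φ(23) = 23 − 1 = 22.
φ(41) = 41 − 1 = 40.
φ(13202) = 1 × 6 × 22 × 40 = 5280.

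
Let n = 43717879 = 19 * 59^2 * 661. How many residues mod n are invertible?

φ(43717879) = 43717879 · (1 − 1/19) · (1 − 1/59) · (1 − 1/661)
       = 43717879 · 689040/740981 = 40653360.

40653360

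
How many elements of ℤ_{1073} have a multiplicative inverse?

Factor 1073: 1073 = 29 × 37.
φ(29) = 29 − 1 = 28.
φ(37) = 37 − 1 = 36.
φ(1073) = 28 × 36 = 1008.

1008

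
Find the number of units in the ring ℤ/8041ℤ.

Prime factorization: 8041 = 11 · 17 · 43.
φ(8041) = 8041 · (1 − 1/11) · (1 − 1/17) · (1 − 1/43)
       = 8041 · 6720/8041 = 6720.

6720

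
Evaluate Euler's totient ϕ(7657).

7657 = 13 * 19 * 31.
φ(13) = 13 − 1 = 12.
φ(19) = 19 − 1 = 18.
φ(31) = 31 − 1 = 30.
Since φ is multiplicative, φ(7657) = 12 · 18 · 30 = 6480.

6480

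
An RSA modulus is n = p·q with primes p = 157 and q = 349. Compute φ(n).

54288

φ(n) = (p − 1)(q − 1) = (157−1)(349−1) = 156·348 = 54288.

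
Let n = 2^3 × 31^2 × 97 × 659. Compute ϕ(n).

234984960

φ(2^3) = 2^2·(2−1) = 4·1 = 4.
φ(31^2) = 31^2 − 31^1 = 961 − 31 = 930.
φ(97) = 97 − 1 = 96.
φ(659) = 659 − 1 = 658.
φ(491440024) = 4 × 930 × 96 × 658 = 234984960.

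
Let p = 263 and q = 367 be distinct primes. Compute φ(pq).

φ(96521) = 96521 · (1 − 1/263) · (1 − 1/367)
       = 96521 · 95892/96521 = 95892.

95892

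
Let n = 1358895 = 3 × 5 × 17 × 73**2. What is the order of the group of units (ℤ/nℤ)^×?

φ(1358895) = 1358895 · (1 − 1/3) · (1 − 1/5) · (1 − 1/17) · (1 − 1/73)
       = 1358895 · 9216/18615 = 672768.

672768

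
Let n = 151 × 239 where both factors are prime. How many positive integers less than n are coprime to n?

For distinct primes, φ(pq) = (p−1)(q−1) = 150 × 238 = 35700.

35700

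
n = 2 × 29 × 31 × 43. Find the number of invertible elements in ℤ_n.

φ(77314) = 77314 · (1 − 1/2) · (1 − 1/29) · (1 − 1/31) · (1 − 1/43)
       = 77314 · 35280/77314 = 35280.

35280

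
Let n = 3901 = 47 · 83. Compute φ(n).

3772

φ(47) = 47 − 1 = 46.
φ(83) = 83 − 1 = 82.
Since φ is multiplicative, φ(3901) = 46 · 82 = 3772.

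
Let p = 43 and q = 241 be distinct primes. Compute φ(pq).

10080

φ(10363) = 10363 · (1 − 1/43) · (1 − 1/241)
       = 10363 · 10080/10363 = 10080.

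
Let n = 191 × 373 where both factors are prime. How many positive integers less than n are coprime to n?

For distinct primes, φ(pq) = (p−1)(q−1) = 190 × 372 = 70680.

70680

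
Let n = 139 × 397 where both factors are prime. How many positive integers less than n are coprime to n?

54648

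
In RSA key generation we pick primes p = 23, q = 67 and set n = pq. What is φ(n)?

1452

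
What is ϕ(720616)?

Prime factorization: 720616 = 2^3 * 13^3 * 41.
φ(2^3) = 2^2·(2−1) = 4·1 = 4.
φ(13^3) = 13^2·(13−1) = 169·12 = 2028.
φ(41) = 41 − 1 = 40.
Since φ is multiplicative, φ(720616) = 4 · 2028 · 40 = 324480.

324480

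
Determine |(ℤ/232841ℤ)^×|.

First factor: 232841 = 7 · 29 · 31 · 37.
φ(7) = 7 − 1 = 6.
φ(29) = 29 − 1 = 28.
φ(31) = 31 − 1 = 30.
φ(37) = 37 − 1 = 36.
Multiply: 6 · 28 · 30 · 36 = 181440.

181440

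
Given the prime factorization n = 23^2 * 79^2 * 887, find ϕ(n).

2762523192

φ(2928420743) = 2928420743 · (1 − 1/23) · (1 − 1/79) · (1 − 1/887)
       = 2928420743 · 1520376/1611679 = 2762523192.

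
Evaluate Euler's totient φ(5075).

3360

Prime factorization: 5075 = 5^2 × 7 × 29.
φ(5^2) = 5^2 − 5^1 = 25 − 5 = 20.
φ(7) = 7 − 1 = 6.
φ(29) = 29 − 1 = 28.
Multiply: 20 · 6 · 28 = 3360.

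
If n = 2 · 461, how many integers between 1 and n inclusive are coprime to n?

φ(922) = 922 · (1 − 1/2) · (1 − 1/461)
       = 922 · 460/922 = 460.

460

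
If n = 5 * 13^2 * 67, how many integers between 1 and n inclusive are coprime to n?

41184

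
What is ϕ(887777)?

745360

887777 = 11^3 · 23 · 29.
φ(887777) = 887777 · (1 − 1/11) · (1 − 1/23) · (1 − 1/29)
       = 887777 · 6160/7337 = 745360.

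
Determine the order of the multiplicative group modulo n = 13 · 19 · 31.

6480

φ(7657) = 7657 · (1 − 1/13) · (1 − 1/19) · (1 − 1/31)
       = 7657 · 6480/7657 = 6480.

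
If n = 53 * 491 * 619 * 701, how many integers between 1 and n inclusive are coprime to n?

11022648000

φ(53) = 53 − 1 = 52.
φ(491) = 491 − 1 = 490.
φ(619) = 619 − 1 = 618.
φ(701) = 701 − 1 = 700.
φ(11291874137) = 52 × 490 × 618 × 700 = 11022648000.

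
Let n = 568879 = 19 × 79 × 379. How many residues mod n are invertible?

530712

φ(568879) = 568879 · (1 − 1/19) · (1 − 1/79) · (1 − 1/379)
       = 568879 · 530712/568879 = 530712.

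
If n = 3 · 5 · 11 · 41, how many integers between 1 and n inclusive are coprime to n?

φ(6765) = 6765 · (1 − 1/3) · (1 − 1/5) · (1 − 1/11) · (1 − 1/41)
       = 6765 · 3200/6765 = 3200.

3200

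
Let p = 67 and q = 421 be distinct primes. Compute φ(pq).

φ(pq) = (p−1)(q−1) = 66 · 420 = 27720.

27720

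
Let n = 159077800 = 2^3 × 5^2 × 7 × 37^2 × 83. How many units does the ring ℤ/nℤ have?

52427520

φ(2^3) = 2^3 − 2^2 = 8 − 4 = 4.
φ(5^2) = 5^1·(5−1) = 5·4 = 20.
φ(7) = 7 − 1 = 6.
φ(37^2) = 37^2 − 37^1 = 1369 − 37 = 1332.
φ(83) = 83 − 1 = 82.
Multiply: 4 · 20 · 6 · 1332 · 82 = 52427520.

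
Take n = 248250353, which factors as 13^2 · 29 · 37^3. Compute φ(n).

215272512

φ(13^2) = 13^1·(13−1) = 13·12 = 156.
φ(29) = 29 − 1 = 28.
φ(37^3) = 37^2·(37−1) = 1369·36 = 49284.
Multiply: 156 · 28 · 49284 = 215272512.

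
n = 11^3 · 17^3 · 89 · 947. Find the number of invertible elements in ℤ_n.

465775889920

φ(11^3) = 11^2·(11−1) = 121·10 = 1210.
φ(17^3) = 17^3 − 17^2 = 4913 − 289 = 4624.
φ(89) = 89 − 1 = 88.
φ(947) = 947 − 1 = 946.
Multiply: 1210 · 4624 · 88 · 946 = 465775889920.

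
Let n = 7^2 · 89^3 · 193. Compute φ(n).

φ(6666891833) = 6666891833 · (1 − 1/7) · (1 − 1/89) · (1 − 1/193)
       = 6666891833 · 101376/120239 = 5620995072.

5620995072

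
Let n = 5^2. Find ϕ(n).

20

φ(5^2) = 5^1·(5−1) = 5·4 = 20.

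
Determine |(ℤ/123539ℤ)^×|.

104832

Factor 123539: 123539 = 13**2 * 17 * 43.
φ(13^2) = 13^1·(13−1) = 13·12 = 156.
φ(17) = 17 − 1 = 16.
φ(43) = 43 − 1 = 42.
φ(123539) = 156 × 16 × 42 = 104832.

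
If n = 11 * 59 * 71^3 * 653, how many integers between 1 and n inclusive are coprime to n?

133441319200

φ(151681608067) = 151681608067 · (1 − 1/11) · (1 − 1/59) · (1 − 1/71) · (1 − 1/653)
       = 151681608067 · 26471200/30089587 = 133441319200.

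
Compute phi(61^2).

φ(61^2) = 61^2 − 61^1 = 3721 − 61 = 3660.

3660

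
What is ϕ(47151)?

Prime factorization: 47151 = 3^2 × 13^2 × 31.
φ(47151) = 47151 · (1 − 1/3) · (1 − 1/13) · (1 − 1/31)
       = 47151 · 720/1209 = 28080.

28080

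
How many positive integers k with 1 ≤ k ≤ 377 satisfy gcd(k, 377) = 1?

336

Factor 377: 377 = 13 * 29.
φ(13) = 13 − 1 = 12.
φ(29) = 29 − 1 = 28.
Since φ is multiplicative, φ(377) = 12 · 28 = 336.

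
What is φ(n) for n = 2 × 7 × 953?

5712

φ(13342) = 13342 · (1 − 1/2) · (1 − 1/7) · (1 − 1/953)
       = 13342 · 5712/13342 = 5712.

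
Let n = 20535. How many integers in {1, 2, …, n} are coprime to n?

10656

First factor: 20535 = 3 · 5 · 37^2.
φ(3) = 3 − 1 = 2.
φ(5) = 5 − 1 = 4.
φ(37^2) = 37^2 − 37^1 = 1369 − 37 = 1332.
Multiply: 2 · 4 · 1332 = 10656.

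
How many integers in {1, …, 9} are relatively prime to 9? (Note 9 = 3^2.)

φ(9) = 9 · (1 − 1/3)
       = 9 · 2/3 = 6.

6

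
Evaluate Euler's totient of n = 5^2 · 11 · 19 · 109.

φ(5^2) = 5^1·(5−1) = 5·4 = 20.
φ(11) = 11 − 1 = 10.
φ(19) = 19 − 1 = 18.
φ(109) = 109 − 1 = 108.
Multiply: 20 · 10 · 18 · 108 = 388800.

388800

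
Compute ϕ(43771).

43771 = 7 · 13^2 · 37.
φ(7) = 7 − 1 = 6.
φ(13^2) = 13^2 − 13^1 = 169 − 13 = 156.
φ(37) = 37 − 1 = 36.
Multiply: 6 · 156 · 36 = 33696.

33696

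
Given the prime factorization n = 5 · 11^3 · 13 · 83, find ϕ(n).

φ(7180745) = 7180745 · (1 − 1/5) · (1 − 1/11) · (1 − 1/13) · (1 − 1/83)
       = 7180745 · 39360/59345 = 4762560.

4762560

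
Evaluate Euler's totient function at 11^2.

φ(121) = 121 · (1 − 1/11)
       = 121 · 10/11 = 110.

110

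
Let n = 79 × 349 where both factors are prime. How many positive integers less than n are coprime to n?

φ(pq) = (p−1)(q−1) = 78 · 348 = 27144.

27144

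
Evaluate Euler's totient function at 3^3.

18

φ(3^3) = 3^3 − 3^2 = 27 − 9 = 18.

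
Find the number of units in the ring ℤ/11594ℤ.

4800

Factor 11594: 11594 = 2 * 11 * 17 * 31.
φ(2) = 2 − 1 = 1.
φ(11) = 11 − 1 = 10.
φ(17) = 17 − 1 = 16.
φ(31) = 31 − 1 = 30.
φ(11594) = 1 × 10 × 16 × 30 = 4800.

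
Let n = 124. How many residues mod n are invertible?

60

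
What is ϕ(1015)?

Factor 1015: 1015 = 5 · 7 · 29.
φ(5) = 5 − 1 = 4.
φ(7) = 7 − 1 = 6.
φ(29) = 29 − 1 = 28.
Multiply: 4 · 6 · 28 = 672.

672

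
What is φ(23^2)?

506

φ(23^2) = 23^1·(23−1) = 23·22 = 506.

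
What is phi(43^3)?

φ(43^3) = 43^3 − 43^2 = 79507 − 1849 = 77658.

77658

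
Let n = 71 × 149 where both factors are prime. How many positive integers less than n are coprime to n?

10360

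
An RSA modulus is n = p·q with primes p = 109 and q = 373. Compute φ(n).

For distinct primes, φ(pq) = (p−1)(q−1) = 108 × 372 = 40176.

40176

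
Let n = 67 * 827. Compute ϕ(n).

54516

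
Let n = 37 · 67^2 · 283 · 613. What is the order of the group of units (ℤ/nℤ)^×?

27473992128

φ(37) = 37 − 1 = 36.
φ(67^2) = 67^1·(67−1) = 67·66 = 4422.
φ(283) = 283 − 1 = 282.
φ(613) = 613 − 1 = 612.
φ(28813647547) = 36 × 4422 × 282 × 612 = 27473992128.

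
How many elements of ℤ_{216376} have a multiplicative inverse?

216376 = 2**3 · 17 · 37 · 43.
φ(2^3) = 2^3 − 2^2 = 8 − 4 = 4.
φ(17) = 17 − 1 = 16.
φ(37) = 37 − 1 = 36.
φ(43) = 43 − 1 = 42.
Since φ is multiplicative, φ(216376) = 4 · 16 · 36 · 42 = 96768.

96768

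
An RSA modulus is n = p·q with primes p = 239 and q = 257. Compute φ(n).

φ(239) = 239 − 1 = 238.
φ(257) = 257 − 1 = 256.
Multiply: 238 · 256 = 60928.

60928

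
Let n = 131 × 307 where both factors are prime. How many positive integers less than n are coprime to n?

φ(40217) = 40217 · (1 − 1/131) · (1 − 1/307)
       = 40217 · 39780/40217 = 39780.

39780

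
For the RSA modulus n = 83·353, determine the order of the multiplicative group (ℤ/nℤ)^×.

For distinct primes, φ(pq) = (p−1)(q−1) = 82 × 352 = 28864.

28864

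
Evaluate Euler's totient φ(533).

480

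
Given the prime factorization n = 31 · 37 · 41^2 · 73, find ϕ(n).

φ(140751811) = 140751811 · (1 − 1/31) · (1 − 1/37) · (1 − 1/41) · (1 − 1/73)
       = 140751811 · 3110400/3432971 = 127526400.

127526400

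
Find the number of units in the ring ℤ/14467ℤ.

12672

Prime factorization: 14467 = 17 · 23 · 37.
φ(14467) = 14467 · (1 − 1/17) · (1 − 1/23) · (1 − 1/37)
       = 14467 · 12672/14467 = 12672.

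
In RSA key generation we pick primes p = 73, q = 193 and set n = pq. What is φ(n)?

13824

φ(73) = 73 − 1 = 72.
φ(193) = 193 − 1 = 192.
Since φ is multiplicative, φ(14089) = 72 · 192 = 13824.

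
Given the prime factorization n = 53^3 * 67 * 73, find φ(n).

φ(53^3) = 53^2·(53−1) = 2809·52 = 146068.
φ(67) = 67 − 1 = 66.
φ(73) = 73 − 1 = 72.
Multiply: 146068 · 66 · 72 = 694115136.

694115136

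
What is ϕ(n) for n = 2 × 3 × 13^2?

312

φ(1014) = 1014 · (1 − 1/2) · (1 − 1/3) · (1 − 1/13)
       = 1014 · 24/78 = 312.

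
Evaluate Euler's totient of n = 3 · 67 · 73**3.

50646816

φ(3) = 3 − 1 = 2.
φ(67) = 67 − 1 = 66.
φ(73^3) = 73^3 − 73^2 = 389017 − 5329 = 383688.
Since φ is multiplicative, φ(78192417) = 2 · 66 · 383688 = 50646816.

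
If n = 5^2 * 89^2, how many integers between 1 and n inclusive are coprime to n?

156640

φ(5^2) = 5^1·(5−1) = 5·4 = 20.
φ(89^2) = 89^1·(89−1) = 89·88 = 7832.
Since φ is multiplicative, φ(198025) = 20 · 7832 = 156640.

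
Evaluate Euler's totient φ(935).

640

Factor 935: 935 = 5 · 11 · 17.
φ(5) = 5 − 1 = 4.
φ(11) = 11 − 1 = 10.
φ(17) = 17 − 1 = 16.
Since φ is multiplicative, φ(935) = 4 · 10 · 16 = 640.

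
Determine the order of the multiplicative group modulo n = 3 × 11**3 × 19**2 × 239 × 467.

91791897120

φ(160887125949) = 160887125949 · (1 − 1/3) · (1 − 1/11) · (1 − 1/19) · (1 − 1/239) · (1 − 1/467)
       = 160887125949 · 39926880/69981351 = 91791897120.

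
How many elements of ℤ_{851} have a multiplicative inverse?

851 = 23 · 37.
φ(23) = 23 − 1 = 22.
φ(37) = 37 − 1 = 36.
φ(851) = 22 × 36 = 792.

792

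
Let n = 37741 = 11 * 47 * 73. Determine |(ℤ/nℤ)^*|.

φ(11) = 11 − 1 = 10.
φ(47) = 47 − 1 = 46.
φ(73) = 73 − 1 = 72.
φ(37741) = 10 × 46 × 72 = 33120.

33120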